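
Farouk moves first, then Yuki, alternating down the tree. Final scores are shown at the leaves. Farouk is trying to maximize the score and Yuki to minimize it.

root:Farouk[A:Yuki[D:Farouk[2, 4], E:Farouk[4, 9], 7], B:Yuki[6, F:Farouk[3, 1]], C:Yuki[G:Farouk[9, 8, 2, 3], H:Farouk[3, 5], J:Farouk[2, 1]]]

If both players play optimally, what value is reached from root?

D (Farouk): max(2, 4) = 4
E (Farouk): max(4, 9) = 9
A (Yuki): min(4, 9, 7) = 4
F (Farouk): max(3, 1) = 3
B (Yuki): min(6, 3) = 3
G (Farouk): max(9, 8, 2, 3) = 9
H (Farouk): max(3, 5) = 5
J (Farouk): max(2, 1) = 2
C (Yuki): min(9, 5, 2) = 2
root (Farouk): max(4, 3, 2) = 4

4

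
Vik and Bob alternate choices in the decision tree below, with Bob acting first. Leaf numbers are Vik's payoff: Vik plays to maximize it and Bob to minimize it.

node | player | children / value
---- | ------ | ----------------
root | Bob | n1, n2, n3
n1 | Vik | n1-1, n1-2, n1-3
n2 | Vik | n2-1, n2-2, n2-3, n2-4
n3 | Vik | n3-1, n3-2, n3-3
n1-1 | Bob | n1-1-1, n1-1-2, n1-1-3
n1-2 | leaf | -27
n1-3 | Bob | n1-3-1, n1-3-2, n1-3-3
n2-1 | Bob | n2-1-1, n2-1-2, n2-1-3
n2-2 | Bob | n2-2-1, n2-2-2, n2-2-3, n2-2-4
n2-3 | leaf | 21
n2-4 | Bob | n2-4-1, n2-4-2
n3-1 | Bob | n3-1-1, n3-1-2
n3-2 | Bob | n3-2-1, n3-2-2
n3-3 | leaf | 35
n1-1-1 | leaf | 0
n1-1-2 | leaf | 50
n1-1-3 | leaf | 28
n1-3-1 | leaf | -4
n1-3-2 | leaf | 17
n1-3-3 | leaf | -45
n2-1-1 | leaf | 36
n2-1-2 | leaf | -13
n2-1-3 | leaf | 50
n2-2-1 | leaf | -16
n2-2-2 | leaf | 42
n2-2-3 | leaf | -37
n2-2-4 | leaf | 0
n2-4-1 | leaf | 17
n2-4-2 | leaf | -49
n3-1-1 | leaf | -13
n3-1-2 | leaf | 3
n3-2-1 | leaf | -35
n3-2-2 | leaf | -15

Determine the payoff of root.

n1-1 (Bob): min(0, 50, 28) = 0
n1-3 (Bob): min(-4, 17, -45) = -45
n1 (Vik): max(0, -27, -45) = 0
n2-1 (Bob): min(36, -13, 50) = -13
n2-2 (Bob): min(-16, 42, -37, 0) = -37
n2-4 (Bob): min(17, -49) = -49
n2 (Vik): max(-13, -37, 21, -49) = 21
n3-1 (Bob): min(-13, 3) = -13
n3-2 (Bob): min(-35, -15) = -35
n3 (Vik): max(-13, -35, 35) = 35
root (Bob): min(0, 21, 35) = 0

0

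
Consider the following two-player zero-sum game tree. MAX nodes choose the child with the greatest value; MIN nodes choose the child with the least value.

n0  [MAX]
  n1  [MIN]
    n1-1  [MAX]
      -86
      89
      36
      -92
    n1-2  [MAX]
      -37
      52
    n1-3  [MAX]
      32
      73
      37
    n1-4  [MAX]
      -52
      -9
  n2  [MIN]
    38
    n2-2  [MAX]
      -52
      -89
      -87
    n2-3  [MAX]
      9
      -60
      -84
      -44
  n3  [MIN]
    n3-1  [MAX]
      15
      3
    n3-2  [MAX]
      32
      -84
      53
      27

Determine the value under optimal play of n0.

15

n1-1 (MAX): max(-86, 89, 36, -92) = 89
n1-2 (MAX): max(-37, 52) = 52
n1-3 (MAX): max(32, 73, 37) = 73
n1-4 (MAX): max(-52, -9) = -9
n1 (MIN): min(89, 52, 73, -9) = -9
n2-2 (MAX): max(-52, -89, -87) = -52
n2-3 (MAX): max(9, -60, -84, -44) = 9
n2 (MIN): min(38, -52, 9) = -52
n3-1 (MAX): max(15, 3) = 15
n3-2 (MAX): max(32, -84, 53, 27) = 53
n3 (MIN): min(15, 53) = 15
n0 (MAX): max(-9, -52, 15) = 15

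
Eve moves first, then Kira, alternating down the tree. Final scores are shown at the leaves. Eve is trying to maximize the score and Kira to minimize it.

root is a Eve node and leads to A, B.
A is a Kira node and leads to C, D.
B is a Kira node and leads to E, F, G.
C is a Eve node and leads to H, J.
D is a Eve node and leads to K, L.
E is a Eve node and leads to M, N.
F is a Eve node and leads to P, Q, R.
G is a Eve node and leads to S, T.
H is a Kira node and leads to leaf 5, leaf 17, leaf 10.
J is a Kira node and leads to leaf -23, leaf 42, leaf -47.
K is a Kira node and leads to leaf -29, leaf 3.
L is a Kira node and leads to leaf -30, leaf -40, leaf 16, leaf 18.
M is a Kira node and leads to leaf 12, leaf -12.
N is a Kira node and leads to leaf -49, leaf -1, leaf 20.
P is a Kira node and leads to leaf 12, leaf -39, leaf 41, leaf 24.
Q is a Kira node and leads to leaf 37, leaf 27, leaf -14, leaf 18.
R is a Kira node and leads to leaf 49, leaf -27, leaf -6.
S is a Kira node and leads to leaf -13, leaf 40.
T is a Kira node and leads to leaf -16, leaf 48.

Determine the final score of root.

-14

H (Kira): min(5, 17, 10) = 5
J (Kira): min(-23, 42, -47) = -47
C (Eve): max(5, -47) = 5
K (Kira): min(-29, 3) = -29
L (Kira): min(-30, -40, 16, 18) = -40
D (Eve): max(-29, -40) = -29
A (Kira): min(5, -29) = -29
M (Kira): min(12, -12) = -12
N (Kira): min(-49, -1, 20) = -49
E (Eve): max(-12, -49) = -12
P (Kira): min(12, -39, 41, 24) = -39
Q (Kira): min(37, 27, -14, 18) = -14
R (Kira): min(49, -27, -6) = -27
F (Eve): max(-39, -14, -27) = -14
S (Kira): min(-13, 40) = -13
T (Kira): min(-16, 48) = -16
G (Eve): max(-13, -16) = -13
B (Kira): min(-12, -14, -13) = -14
root (Eve): max(-29, -14) = -14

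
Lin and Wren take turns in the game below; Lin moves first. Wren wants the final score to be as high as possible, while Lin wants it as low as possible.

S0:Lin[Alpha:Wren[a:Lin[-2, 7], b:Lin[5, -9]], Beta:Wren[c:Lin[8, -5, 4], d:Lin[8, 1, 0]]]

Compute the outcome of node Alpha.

a (Lin): min(-2, 7) = -2
b (Lin): min(5, -9) = -9
Alpha (Wren): max(-2, -9) = -2

-2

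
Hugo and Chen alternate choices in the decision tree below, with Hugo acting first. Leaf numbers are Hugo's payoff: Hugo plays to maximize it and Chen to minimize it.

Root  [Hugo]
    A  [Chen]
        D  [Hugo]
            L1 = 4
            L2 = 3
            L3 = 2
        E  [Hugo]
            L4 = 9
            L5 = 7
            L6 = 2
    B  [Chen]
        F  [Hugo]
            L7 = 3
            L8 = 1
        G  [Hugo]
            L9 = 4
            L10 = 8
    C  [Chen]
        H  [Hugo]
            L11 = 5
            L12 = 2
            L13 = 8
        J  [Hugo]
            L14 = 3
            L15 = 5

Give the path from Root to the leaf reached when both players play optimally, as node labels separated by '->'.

D (Hugo): max(4, 3, 2) = 4
E (Hugo): max(9, 7, 2) = 9
A (Chen): min(4, 9) = 4
F (Hugo): max(3, 1) = 3
G (Hugo): max(4, 8) = 8
B (Chen): min(3, 8) = 3
H (Hugo): max(5, 2, 8) = 8
J (Hugo): max(3, 5) = 5
C (Chen): min(8, 5) = 5
Root (Hugo): max(4, 3, 5) = 5
At Root, Hugo picks C (highest: 5).
At C, Chen picks J (lowest: 5).
At J, Hugo picks L15 (highest: 5).
Terminal value 5.

Root -> C -> J -> L15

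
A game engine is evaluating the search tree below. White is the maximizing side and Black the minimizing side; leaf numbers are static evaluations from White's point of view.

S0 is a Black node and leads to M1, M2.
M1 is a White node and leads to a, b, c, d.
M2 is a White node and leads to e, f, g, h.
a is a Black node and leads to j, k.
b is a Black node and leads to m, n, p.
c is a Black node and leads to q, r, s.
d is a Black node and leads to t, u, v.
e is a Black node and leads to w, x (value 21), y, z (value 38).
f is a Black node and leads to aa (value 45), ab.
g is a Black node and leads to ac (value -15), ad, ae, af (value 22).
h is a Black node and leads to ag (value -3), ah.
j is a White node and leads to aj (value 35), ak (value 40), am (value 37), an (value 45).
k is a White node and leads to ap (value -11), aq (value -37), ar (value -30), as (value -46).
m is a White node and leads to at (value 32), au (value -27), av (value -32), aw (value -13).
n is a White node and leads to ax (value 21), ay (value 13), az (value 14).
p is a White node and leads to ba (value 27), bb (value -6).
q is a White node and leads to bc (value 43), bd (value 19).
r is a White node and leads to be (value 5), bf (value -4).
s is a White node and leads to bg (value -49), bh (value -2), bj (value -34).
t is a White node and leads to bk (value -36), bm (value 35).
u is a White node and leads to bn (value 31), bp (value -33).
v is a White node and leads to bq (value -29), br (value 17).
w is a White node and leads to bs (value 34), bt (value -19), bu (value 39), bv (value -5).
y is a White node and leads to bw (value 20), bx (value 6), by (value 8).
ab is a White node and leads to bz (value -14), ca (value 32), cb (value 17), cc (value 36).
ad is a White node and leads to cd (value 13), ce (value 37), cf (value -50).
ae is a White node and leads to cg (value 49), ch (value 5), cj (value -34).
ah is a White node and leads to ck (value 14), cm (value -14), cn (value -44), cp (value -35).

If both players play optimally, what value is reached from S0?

j (White): max(35, 40, 37, 45) = 45
k (White): max(-11, -37, -30, -46) = -11
a (Black): min(45, -11) = -11
m (White): max(32, -27, -32, -13) = 32
n (White): max(21, 13, 14) = 21
p (White): max(27, -6) = 27
b (Black): min(32, 21, 27) = 21
q (White): max(43, 19) = 43
r (White): max(5, -4) = 5
s (White): max(-49, -2, -34) = -2
c (Black): min(43, 5, -2) = -2
t (White): max(-36, 35) = 35
u (White): max(31, -33) = 31
v (White): max(-29, 17) = 17
d (Black): min(35, 31, 17) = 17
M1 (White): max(-11, 21, -2, 17) = 21
w (White): max(34, -19, 39, -5) = 39
y (White): max(20, 6, 8) = 20
e (Black): min(39, 21, 20, 38) = 20
ab (White): max(-14, 32, 17, 36) = 36
f (Black): min(45, 36) = 36
ad (White): max(13, 37, -50) = 37
ae (White): max(49, 5, -34) = 49
g (Black): min(-15, 37, 49, 22) = -15
ah (White): max(14, -14, -44, -35) = 14
h (Black): min(-3, 14) = -3
M2 (White): max(20, 36, -15, -3) = 36
S0 (Black): min(21, 36) = 21

21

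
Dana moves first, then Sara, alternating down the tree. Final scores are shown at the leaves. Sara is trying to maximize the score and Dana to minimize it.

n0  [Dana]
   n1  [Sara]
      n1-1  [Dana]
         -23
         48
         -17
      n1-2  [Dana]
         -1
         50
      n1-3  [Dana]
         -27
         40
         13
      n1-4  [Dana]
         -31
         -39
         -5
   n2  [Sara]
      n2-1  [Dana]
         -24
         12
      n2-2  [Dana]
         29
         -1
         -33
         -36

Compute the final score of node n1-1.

-23

n1-1 (Dana): min(-23, 48, -17) = -23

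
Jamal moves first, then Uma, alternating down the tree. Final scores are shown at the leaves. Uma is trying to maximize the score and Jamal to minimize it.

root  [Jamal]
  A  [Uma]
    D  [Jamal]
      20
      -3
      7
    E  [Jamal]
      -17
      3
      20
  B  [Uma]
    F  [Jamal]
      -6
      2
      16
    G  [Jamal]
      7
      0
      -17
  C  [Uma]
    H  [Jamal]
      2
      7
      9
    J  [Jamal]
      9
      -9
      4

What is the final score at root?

-6

D (Jamal): min(20, -3, 7) = -3
E (Jamal): min(-17, 3, 20) = -17
A (Uma): max(-3, -17) = -3
F (Jamal): min(-6, 2, 16) = -6
G (Jamal): min(7, 0, -17) = -17
B (Uma): max(-6, -17) = -6
H (Jamal): min(2, 7, 9) = 2
J (Jamal): min(9, -9, 4) = -9
C (Uma): max(2, -9) = 2
root (Jamal): min(-3, -6, 2) = -6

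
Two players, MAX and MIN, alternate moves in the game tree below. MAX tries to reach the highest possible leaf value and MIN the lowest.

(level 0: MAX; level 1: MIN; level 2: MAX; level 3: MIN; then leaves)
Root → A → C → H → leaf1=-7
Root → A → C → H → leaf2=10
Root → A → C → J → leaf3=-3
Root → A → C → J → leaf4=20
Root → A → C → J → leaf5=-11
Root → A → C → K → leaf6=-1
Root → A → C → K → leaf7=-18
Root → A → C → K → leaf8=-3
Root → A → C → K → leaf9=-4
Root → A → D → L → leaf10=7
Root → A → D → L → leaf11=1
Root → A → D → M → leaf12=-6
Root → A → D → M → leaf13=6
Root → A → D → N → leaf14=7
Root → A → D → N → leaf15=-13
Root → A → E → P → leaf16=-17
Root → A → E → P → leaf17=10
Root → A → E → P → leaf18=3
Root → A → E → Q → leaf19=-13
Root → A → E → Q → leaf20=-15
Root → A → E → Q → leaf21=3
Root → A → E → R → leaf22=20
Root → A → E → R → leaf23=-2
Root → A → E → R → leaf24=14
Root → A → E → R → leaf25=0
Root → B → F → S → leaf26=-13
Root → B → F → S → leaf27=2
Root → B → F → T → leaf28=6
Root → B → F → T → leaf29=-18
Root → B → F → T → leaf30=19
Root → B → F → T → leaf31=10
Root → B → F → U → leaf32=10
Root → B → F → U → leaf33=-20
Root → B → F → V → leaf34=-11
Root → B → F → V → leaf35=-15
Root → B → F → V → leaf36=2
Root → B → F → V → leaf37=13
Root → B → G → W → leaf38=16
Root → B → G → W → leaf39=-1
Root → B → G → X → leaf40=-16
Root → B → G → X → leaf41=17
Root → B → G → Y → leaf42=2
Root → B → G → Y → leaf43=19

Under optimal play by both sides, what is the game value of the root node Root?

-7

H (MIN): min(-7, 10) = -7
J (MIN): min(-3, 20, -11) = -11
K (MIN): min(-1, -18, -3, -4) = -18
C (MAX): max(-7, -11, -18) = -7
L (MIN): min(7, 1) = 1
M (MIN): min(-6, 6) = -6
N (MIN): min(7, -13) = -13
D (MAX): max(1, -6, -13) = 1
P (MIN): min(-17, 10, 3) = -17
Q (MIN): min(-13, -15, 3) = -15
R (MIN): min(20, -2, 14, 0) = -2
E (MAX): max(-17, -15, -2) = -2
A (MIN): min(-7, 1, -2) = -7
S (MIN): min(-13, 2) = -13
T (MIN): min(6, -18, 19, 10) = -18
U (MIN): min(10, -20) = -20
V (MIN): min(-11, -15, 2, 13) = -15
F (MAX): max(-13, -18, -20, -15) = -13
W (MIN): min(16, -1) = -1
X (MIN): min(-16, 17) = -16
Y (MIN): min(2, 19) = 2
G (MAX): max(-1, -16, 2) = 2
B (MIN): min(-13, 2) = -13
Root (MAX): max(-7, -13) = -7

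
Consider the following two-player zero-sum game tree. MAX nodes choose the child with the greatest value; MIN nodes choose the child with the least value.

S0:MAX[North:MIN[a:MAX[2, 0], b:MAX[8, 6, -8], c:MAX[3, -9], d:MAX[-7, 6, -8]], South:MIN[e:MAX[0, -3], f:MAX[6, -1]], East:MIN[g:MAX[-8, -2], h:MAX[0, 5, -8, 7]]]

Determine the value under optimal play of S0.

a (MAX): max(2, 0) = 2
b (MAX): max(8, 6, -8) = 8
c (MAX): max(3, -9) = 3
d (MAX): max(-7, 6, -8) = 6
North (MIN): min(2, 8, 3, 6) = 2
e (MAX): max(0, -3) = 0
f (MAX): max(6, -1) = 6
South (MIN): min(0, 6) = 0
g (MAX): max(-8, -2) = -2
h (MAX): max(0, 5, -8, 7) = 7
East (MIN): min(-2, 7) = -2
S0 (MAX): max(2, 0, -2) = 2

2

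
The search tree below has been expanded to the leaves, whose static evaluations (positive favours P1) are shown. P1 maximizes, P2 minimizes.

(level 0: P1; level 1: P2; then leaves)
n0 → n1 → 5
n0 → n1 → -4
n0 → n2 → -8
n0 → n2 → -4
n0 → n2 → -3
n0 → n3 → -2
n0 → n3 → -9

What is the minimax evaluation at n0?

n1 (P2): min(5, -4) = -4
n2 (P2): min(-8, -4, -3) = -8
n3 (P2): min(-2, -9) = -9
n0 (P1): max(-4, -8, -9) = -4

-4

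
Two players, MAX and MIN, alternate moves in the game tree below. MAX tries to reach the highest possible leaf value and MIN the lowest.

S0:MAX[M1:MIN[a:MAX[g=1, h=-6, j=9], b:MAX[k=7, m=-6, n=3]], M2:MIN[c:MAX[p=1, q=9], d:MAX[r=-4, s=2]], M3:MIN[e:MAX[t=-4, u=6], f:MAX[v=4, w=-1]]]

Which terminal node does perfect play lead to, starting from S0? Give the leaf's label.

a (MAX): max(1, -6, 9) = 9
b (MAX): max(7, -6, 3) = 7
M1 (MIN): min(9, 7) = 7
c (MAX): max(1, 9) = 9
d (MAX): max(-4, 2) = 2
M2 (MIN): min(9, 2) = 2
e (MAX): max(-4, 6) = 6
f (MAX): max(4, -1) = 4
M3 (MIN): min(6, 4) = 4
S0 (MAX): max(7, 2, 4) = 7
At S0, MAX picks M1 (highest: 7).
At M1, MIN picks b (lowest: 7).
At b, MAX picks k (highest: 7).
Terminal value 7.

k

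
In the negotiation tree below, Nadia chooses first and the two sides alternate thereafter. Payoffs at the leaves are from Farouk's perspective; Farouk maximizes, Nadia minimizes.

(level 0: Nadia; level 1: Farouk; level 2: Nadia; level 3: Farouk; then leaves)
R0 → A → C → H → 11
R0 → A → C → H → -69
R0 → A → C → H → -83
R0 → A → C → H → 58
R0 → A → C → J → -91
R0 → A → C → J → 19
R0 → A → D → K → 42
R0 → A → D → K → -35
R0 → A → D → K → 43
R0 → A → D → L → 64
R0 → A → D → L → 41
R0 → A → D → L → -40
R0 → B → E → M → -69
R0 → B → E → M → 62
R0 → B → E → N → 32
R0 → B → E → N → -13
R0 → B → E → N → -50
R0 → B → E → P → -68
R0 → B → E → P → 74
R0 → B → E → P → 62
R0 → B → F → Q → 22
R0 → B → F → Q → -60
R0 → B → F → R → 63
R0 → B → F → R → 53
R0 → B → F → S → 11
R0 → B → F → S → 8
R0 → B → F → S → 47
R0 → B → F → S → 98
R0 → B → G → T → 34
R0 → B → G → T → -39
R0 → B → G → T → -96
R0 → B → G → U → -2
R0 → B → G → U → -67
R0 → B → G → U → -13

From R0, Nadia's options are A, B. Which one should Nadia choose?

B

H (Farouk): max(11, -69, -83, 58) = 58
J (Farouk): max(-91, 19) = 19
C (Nadia): min(58, 19) = 19
K (Farouk): max(42, -35, 43) = 43
L (Farouk): max(64, 41, -40) = 64
D (Nadia): min(43, 64) = 43
A (Farouk): max(19, 43) = 43
M (Farouk): max(-69, 62) = 62
N (Farouk): max(32, -13, -50) = 32
P (Farouk): max(-68, 74, 62) = 74
E (Nadia): min(62, 32, 74) = 32
Q (Farouk): max(22, -60) = 22
R (Farouk): max(63, 53) = 63
S (Farouk): max(11, 8, 47, 98) = 98
F (Nadia): min(22, 63, 98) = 22
T (Farouk): max(34, -39, -96) = 34
U (Farouk): max(-2, -67, -13) = -2
G (Nadia): min(34, -2) = -2
B (Farouk): max(32, 22, -2) = 32
R0 (Nadia): min(43, 32) = 32
Nadia at R0 wants the lowest of {A=43, B=32}, so chooses B.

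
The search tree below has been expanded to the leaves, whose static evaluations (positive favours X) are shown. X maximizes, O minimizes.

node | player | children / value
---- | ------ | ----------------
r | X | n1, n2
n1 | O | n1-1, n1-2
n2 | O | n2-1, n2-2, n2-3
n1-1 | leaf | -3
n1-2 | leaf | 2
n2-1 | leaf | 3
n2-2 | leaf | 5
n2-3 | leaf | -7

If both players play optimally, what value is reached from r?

-3

n1 (O): min(-3, 2) = -3
n2 (O): min(3, 5, -7) = -7
r (X): max(-3, -7) = -3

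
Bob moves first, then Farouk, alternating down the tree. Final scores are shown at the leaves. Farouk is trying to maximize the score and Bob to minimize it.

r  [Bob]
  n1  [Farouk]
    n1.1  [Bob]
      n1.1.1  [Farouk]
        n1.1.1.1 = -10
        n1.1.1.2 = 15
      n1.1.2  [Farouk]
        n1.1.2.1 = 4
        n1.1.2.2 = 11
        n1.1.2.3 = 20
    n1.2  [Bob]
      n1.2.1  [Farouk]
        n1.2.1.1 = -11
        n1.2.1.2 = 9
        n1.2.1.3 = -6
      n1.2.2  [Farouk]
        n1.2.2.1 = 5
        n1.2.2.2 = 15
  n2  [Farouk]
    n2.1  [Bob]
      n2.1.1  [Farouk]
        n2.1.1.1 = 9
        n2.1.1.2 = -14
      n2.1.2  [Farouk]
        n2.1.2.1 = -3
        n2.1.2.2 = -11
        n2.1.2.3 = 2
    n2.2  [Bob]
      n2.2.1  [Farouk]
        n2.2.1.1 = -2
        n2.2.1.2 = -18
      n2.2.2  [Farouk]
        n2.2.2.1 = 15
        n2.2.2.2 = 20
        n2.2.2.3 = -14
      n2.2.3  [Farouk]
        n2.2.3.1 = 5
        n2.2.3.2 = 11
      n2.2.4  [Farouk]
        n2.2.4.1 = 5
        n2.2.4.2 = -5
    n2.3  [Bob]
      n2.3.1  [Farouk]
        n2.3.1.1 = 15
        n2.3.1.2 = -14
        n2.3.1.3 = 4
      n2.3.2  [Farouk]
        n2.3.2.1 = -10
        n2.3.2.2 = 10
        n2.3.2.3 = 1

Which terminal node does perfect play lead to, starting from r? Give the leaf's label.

n1.1.1 (Farouk): max(-10, 15) = 15
n1.1.2 (Farouk): max(4, 11, 20) = 20
n1.1 (Bob): min(15, 20) = 15
n1.2.1 (Farouk): max(-11, 9, -6) = 9
n1.2.2 (Farouk): max(5, 15) = 15
n1.2 (Bob): min(9, 15) = 9
n1 (Farouk): max(15, 9) = 15
n2.1.1 (Farouk): max(9, -14) = 9
n2.1.2 (Farouk): max(-3, -11, 2) = 2
n2.1 (Bob): min(9, 2) = 2
n2.2.1 (Farouk): max(-2, -18) = -2
n2.2.2 (Farouk): max(15, 20, -14) = 20
n2.2.3 (Farouk): max(5, 11) = 11
n2.2.4 (Farouk): max(5, -5) = 5
n2.2 (Bob): min(-2, 20, 11, 5) = -2
n2.3.1 (Farouk): max(15, -14, 4) = 15
n2.3.2 (Farouk): max(-10, 10, 1) = 10
n2.3 (Bob): min(15, 10) = 10
n2 (Farouk): max(2, -2, 10) = 10
r (Bob): min(15, 10) = 10
At r, Bob picks n2 (lowest: 10).
At n2, Farouk picks n2.3 (highest: 10).
At n2.3, Bob picks n2.3.2 (lowest: 10).
At n2.3.2, Farouk picks n2.3.2.2 (highest: 10).
Terminal value 10.

n2.3.2.2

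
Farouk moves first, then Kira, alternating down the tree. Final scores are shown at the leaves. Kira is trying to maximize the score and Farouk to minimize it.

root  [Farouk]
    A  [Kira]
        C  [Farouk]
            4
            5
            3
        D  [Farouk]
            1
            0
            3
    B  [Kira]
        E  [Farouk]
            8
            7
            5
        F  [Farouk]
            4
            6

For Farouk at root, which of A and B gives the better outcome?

C (Farouk): min(4, 5, 3) = 3
D (Farouk): min(1, 0, 3) = 0
A (Kira): max(3, 0) = 3
E (Farouk): min(8, 7, 5) = 5
F (Farouk): min(4, 6) = 4
B (Kira): max(5, 4) = 5
Farouk prefers the lower value; A=3, B=5. A is better since 3 < 5.

A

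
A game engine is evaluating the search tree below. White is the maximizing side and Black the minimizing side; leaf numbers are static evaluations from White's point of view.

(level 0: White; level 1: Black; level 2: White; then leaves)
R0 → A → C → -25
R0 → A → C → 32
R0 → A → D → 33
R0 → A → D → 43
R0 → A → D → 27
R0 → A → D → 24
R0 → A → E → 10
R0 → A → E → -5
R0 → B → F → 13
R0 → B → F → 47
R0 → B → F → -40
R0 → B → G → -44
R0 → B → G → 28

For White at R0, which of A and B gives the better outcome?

B

C (White): max(-25, 32) = 32
D (White): max(33, 43, 27, 24) = 43
E (White): max(10, -5) = 10
A (Black): min(32, 43, 10) = 10
F (White): max(13, 47, -40) = 47
G (White): max(-44, 28) = 28
B (Black): min(47, 28) = 28
White prefers the higher value; A=10, B=28. B is better since 28 > 10.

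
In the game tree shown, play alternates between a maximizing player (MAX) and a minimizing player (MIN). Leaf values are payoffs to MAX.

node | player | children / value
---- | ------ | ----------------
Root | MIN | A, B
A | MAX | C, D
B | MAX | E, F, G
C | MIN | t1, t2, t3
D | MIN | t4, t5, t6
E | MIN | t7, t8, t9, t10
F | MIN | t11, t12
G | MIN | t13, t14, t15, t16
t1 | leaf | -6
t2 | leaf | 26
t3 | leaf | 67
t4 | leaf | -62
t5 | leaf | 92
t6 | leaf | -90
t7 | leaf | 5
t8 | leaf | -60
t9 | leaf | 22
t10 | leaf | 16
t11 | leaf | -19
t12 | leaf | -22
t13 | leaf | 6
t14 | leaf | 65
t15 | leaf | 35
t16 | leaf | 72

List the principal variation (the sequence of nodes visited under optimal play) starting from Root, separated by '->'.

Root -> A -> C -> t1

C (MIN): min(-6, 26, 67) = -6
D (MIN): min(-62, 92, -90) = -90
A (MAX): max(-6, -90) = -6
E (MIN): min(5, -60, 22, 16) = -60
F (MIN): min(-19, -22) = -22
G (MIN): min(6, 65, 35, 72) = 6
B (MAX): max(-60, -22, 6) = 6
Root (MIN): min(-6, 6) = -6
At Root, MIN picks A (lowest: -6).
At A, MAX picks C (highest: -6).
At C, MIN picks t1 (lowest: -6).
Terminal value -6.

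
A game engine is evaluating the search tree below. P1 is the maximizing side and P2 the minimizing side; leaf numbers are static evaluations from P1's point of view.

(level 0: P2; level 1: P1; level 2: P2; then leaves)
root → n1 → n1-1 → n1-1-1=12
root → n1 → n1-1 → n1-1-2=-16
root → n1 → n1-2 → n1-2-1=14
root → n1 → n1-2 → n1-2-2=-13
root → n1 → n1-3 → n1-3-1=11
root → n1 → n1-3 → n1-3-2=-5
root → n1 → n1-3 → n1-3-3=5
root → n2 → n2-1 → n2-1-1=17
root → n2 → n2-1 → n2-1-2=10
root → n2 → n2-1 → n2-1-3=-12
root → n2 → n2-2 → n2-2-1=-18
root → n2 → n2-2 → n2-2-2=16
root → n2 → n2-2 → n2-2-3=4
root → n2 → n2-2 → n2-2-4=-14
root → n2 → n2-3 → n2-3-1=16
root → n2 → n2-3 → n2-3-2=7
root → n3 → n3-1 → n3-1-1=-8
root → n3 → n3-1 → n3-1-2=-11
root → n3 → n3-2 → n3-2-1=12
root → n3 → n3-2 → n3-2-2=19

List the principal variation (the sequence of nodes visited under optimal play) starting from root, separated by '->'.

n1-1 (P2): min(12, -16) = -16
n1-2 (P2): min(14, -13) = -13
n1-3 (P2): min(11, -5, 5) = -5
n1 (P1): max(-16, -13, -5) = -5
n2-1 (P2): min(17, 10, -12) = -12
n2-2 (P2): min(-18, 16, 4, -14) = -18
n2-3 (P2): min(16, 7) = 7
n2 (P1): max(-12, -18, 7) = 7
n3-1 (P2): min(-8, -11) = -11
n3-2 (P2): min(12, 19) = 12
n3 (P1): max(-11, 12) = 12
root (P2): min(-5, 7, 12) = -5
At root, P2 picks n1 (lowest: -5).
At n1, P1 picks n1-3 (highest: -5).
At n1-3, P2 picks n1-3-2 (lowest: -5).
Terminal value -5.

root -> n1 -> n1-3 -> n1-3-2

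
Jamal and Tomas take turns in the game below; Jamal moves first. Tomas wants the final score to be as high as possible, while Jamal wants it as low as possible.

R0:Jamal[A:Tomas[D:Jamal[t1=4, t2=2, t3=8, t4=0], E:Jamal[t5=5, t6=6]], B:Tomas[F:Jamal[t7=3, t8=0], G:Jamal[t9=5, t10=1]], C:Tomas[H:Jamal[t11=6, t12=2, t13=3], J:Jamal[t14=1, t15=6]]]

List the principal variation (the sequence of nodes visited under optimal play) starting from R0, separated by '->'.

D (Jamal): min(4, 2, 8, 0) = 0
E (Jamal): min(5, 6) = 5
A (Tomas): max(0, 5) = 5
F (Jamal): min(3, 0) = 0
G (Jamal): min(5, 1) = 1
B (Tomas): max(0, 1) = 1
H (Jamal): min(6, 2, 3) = 2
J (Jamal): min(1, 6) = 1
C (Tomas): max(2, 1) = 2
R0 (Jamal): min(5, 1, 2) = 1
At R0, Jamal picks B (lowest: 1).
At B, Tomas picks G (highest: 1).
At G, Jamal picks t10 (lowest: 1).
Terminal value 1.

R0 -> B -> G -> t10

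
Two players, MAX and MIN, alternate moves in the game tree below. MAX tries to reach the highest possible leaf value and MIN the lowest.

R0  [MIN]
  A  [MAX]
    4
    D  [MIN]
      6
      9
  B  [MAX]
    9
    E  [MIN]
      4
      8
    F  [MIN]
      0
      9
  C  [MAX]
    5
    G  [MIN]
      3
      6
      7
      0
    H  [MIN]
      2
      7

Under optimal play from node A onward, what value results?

6

D (MIN): min(6, 9) = 6
A (MAX): max(4, 6) = 6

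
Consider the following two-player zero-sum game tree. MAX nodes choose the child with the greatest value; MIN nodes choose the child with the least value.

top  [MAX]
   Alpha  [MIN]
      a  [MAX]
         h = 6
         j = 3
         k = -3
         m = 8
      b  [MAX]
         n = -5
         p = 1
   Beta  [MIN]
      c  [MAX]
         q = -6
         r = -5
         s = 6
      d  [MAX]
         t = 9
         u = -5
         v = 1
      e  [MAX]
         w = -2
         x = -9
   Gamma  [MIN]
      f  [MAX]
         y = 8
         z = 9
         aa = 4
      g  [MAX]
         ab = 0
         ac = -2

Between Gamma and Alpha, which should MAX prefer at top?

Alpha

f (MAX): max(8, 9, 4) = 9
g (MAX): max(0, -2) = 0
Gamma (MIN): min(9, 0) = 0
a (MAX): max(6, 3, -3, 8) = 8
b (MAX): max(-5, 1) = 1
Alpha (MIN): min(8, 1) = 1
MAX prefers the higher value; Gamma=0, Alpha=1. Alpha is better since 1 > 0.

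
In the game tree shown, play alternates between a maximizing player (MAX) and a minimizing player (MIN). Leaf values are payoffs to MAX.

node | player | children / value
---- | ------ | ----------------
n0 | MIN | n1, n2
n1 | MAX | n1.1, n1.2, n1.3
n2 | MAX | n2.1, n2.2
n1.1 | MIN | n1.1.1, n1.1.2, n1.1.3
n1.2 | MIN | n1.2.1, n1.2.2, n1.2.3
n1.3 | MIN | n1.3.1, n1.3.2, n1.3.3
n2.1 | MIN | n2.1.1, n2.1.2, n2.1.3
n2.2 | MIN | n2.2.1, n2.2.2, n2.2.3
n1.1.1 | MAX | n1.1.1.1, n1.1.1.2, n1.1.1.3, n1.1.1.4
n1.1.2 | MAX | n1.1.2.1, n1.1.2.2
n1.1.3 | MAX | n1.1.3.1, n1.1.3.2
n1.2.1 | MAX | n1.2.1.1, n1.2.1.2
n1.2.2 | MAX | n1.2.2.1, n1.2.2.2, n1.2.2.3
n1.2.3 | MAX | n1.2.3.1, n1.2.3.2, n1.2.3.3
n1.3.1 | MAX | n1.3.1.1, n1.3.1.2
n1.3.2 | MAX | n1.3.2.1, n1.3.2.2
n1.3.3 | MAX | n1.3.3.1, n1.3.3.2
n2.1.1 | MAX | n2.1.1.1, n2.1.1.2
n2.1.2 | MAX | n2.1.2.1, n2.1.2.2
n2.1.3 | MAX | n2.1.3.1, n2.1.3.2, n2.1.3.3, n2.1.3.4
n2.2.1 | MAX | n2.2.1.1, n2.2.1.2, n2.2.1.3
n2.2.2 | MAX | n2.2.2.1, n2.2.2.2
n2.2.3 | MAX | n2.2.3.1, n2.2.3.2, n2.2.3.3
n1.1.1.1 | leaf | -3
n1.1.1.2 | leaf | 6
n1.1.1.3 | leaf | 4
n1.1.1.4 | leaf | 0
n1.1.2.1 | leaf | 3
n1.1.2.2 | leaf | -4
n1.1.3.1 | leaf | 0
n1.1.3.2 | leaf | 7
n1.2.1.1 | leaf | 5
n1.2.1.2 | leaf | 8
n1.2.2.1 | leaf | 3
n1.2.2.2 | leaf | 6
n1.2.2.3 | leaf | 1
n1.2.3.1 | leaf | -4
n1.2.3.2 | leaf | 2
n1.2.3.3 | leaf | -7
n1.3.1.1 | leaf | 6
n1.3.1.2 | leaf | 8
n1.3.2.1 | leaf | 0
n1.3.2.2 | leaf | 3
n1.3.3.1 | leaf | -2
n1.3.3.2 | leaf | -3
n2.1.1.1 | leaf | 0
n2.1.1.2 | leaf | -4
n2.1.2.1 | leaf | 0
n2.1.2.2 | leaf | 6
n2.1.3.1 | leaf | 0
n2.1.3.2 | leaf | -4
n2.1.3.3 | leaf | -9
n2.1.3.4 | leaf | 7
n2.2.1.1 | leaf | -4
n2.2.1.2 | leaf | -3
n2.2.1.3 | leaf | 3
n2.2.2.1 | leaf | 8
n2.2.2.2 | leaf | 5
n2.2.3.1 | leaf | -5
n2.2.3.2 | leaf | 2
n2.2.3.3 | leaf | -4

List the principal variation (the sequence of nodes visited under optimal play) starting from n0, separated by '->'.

n0 -> n2 -> n2.2 -> n2.2.3 -> n2.2.3.2

n1.1.1 (MAX): max(-3, 6, 4, 0) = 6
n1.1.2 (MAX): max(3, -4) = 3
n1.1.3 (MAX): max(0, 7) = 7
n1.1 (MIN): min(6, 3, 7) = 3
n1.2.1 (MAX): max(5, 8) = 8
n1.2.2 (MAX): max(3, 6, 1) = 6
n1.2.3 (MAX): max(-4, 2, -7) = 2
n1.2 (MIN): min(8, 6, 2) = 2
n1.3.1 (MAX): max(6, 8) = 8
n1.3.2 (MAX): max(0, 3) = 3
n1.3.3 (MAX): max(-2, -3) = -2
n1.3 (MIN): min(8, 3, -2) = -2
n1 (MAX): max(3, 2, -2) = 3
n2.1.1 (MAX): max(0, -4) = 0
n2.1.2 (MAX): max(0, 6) = 6
n2.1.3 (MAX): max(0, -4, -9, 7) = 7
n2.1 (MIN): min(0, 6, 7) = 0
n2.2.1 (MAX): max(-4, -3, 3) = 3
n2.2.2 (MAX): max(8, 5) = 8
n2.2.3 (MAX): max(-5, 2, -4) = 2
n2.2 (MIN): min(3, 8, 2) = 2
n2 (MAX): max(0, 2) = 2
n0 (MIN): min(3, 2) = 2
At n0, MIN picks n2 (lowest: 2).
At n2, MAX picks n2.2 (highest: 2).
At n2.2, MIN picks n2.2.3 (lowest: 2).
At n2.2.3, MAX picks n2.2.3.2 (highest: 2).
Terminal value 2.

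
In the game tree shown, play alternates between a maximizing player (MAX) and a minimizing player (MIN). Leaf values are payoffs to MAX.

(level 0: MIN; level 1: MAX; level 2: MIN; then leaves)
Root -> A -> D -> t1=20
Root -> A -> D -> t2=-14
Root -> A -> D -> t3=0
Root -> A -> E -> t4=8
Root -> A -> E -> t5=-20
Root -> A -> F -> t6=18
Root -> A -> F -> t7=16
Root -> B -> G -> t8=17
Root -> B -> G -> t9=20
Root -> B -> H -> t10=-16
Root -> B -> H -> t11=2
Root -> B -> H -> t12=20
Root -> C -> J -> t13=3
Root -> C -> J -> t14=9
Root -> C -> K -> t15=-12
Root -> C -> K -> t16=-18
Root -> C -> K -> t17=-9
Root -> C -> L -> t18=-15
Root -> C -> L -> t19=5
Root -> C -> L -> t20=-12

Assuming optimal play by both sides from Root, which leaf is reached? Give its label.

t13

D (MIN): min(20, -14, 0) = -14
E (MIN): min(8, -20) = -20
F (MIN): min(18, 16) = 16
A (MAX): max(-14, -20, 16) = 16
G (MIN): min(17, 20) = 17
H (MIN): min(-16, 2, 20) = -16
B (MAX): max(17, -16) = 17
J (MIN): min(3, 9) = 3
K (MIN): min(-12, -18, -9) = -18
L (MIN): min(-15, 5, -12) = -15
C (MAX): max(3, -18, -15) = 3
Root (MIN): min(16, 17, 3) = 3
At Root, MIN picks C (lowest: 3).
At C, MAX picks J (highest: 3).
At J, MIN picks t13 (lowest: 3).
Terminal value 3.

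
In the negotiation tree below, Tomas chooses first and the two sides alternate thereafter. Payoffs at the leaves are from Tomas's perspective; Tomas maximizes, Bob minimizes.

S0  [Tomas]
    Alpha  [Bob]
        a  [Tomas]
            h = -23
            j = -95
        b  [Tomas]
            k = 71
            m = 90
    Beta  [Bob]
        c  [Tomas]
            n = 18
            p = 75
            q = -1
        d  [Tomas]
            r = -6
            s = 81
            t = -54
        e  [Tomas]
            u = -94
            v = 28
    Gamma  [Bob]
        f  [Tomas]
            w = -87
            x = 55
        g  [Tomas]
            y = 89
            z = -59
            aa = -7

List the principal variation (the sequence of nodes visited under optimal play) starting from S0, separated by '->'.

S0 -> Gamma -> f -> x

a (Tomas): max(-23, -95) = -23
b (Tomas): max(71, 90) = 90
Alpha (Bob): min(-23, 90) = -23
c (Tomas): max(18, 75, -1) = 75
d (Tomas): max(-6, 81, -54) = 81
e (Tomas): max(-94, 28) = 28
Beta (Bob): min(75, 81, 28) = 28
f (Tomas): max(-87, 55) = 55
g (Tomas): max(89, -59, -7) = 89
Gamma (Bob): min(55, 89) = 55
S0 (Tomas): max(-23, 28, 55) = 55
At S0, Tomas picks Gamma (highest: 55).
At Gamma, Bob picks f (lowest: 55).
At f, Tomas picks x (highest: 55).
Terminal value 55.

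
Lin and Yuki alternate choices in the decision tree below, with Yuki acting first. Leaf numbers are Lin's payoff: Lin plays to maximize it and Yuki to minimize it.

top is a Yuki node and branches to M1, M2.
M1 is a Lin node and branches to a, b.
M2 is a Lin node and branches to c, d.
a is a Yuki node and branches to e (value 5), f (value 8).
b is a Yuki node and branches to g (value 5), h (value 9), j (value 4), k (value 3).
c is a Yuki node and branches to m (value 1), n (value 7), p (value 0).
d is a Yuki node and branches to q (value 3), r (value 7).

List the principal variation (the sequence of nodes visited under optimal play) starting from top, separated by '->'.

a (Yuki): min(5, 8) = 5
b (Yuki): min(5, 9, 4, 3) = 3
M1 (Lin): max(5, 3) = 5
c (Yuki): min(1, 7, 0) = 0
d (Yuki): min(3, 7) = 3
M2 (Lin): max(0, 3) = 3
top (Yuki): min(5, 3) = 3
At top, Yuki picks M2 (lowest: 3).
At M2, Lin picks d (highest: 3).
At d, Yuki picks q (lowest: 3).
Terminal value 3.

top -> M2 -> d -> q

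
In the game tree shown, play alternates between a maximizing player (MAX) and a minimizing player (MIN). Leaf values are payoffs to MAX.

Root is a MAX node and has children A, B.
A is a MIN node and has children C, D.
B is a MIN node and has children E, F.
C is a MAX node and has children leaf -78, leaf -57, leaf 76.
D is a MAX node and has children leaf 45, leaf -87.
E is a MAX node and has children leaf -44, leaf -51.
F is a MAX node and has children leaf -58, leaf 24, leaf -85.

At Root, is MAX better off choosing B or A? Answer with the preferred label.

E (MAX): max(-44, -51) = -44
F (MAX): max(-58, 24, -85) = 24
B (MIN): min(-44, 24) = -44
C (MAX): max(-78, -57, 76) = 76
D (MAX): max(45, -87) = 45
A (MIN): min(76, 45) = 45
MAX prefers the higher value; B=-44, A=45. A is better since 45 > -44.

A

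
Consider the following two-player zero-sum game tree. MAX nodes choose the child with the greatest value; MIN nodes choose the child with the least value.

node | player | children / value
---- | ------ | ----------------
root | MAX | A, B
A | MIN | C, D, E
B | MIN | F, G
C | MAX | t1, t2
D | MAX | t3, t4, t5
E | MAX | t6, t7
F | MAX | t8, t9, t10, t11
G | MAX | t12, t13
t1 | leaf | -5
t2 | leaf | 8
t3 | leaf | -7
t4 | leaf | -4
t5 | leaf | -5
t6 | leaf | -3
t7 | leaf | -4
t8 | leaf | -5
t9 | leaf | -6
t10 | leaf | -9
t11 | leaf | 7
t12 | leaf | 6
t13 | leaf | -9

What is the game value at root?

C (MAX): max(-5, 8) = 8
D (MAX): max(-7, -4, -5) = -4
E (MAX): max(-3, -4) = -3
A (MIN): min(8, -4, -3) = -4
F (MAX): max(-5, -6, -9, 7) = 7
G (MAX): max(6, -9) = 6
B (MIN): min(7, 6) = 6
root (MAX): max(-4, 6) = 6

6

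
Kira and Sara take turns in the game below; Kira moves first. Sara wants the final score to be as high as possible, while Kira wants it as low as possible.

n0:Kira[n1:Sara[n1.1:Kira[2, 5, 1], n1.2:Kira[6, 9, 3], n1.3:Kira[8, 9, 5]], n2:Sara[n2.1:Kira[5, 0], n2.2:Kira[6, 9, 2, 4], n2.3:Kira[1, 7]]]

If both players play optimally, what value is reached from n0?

2

n1.1 (Kira): min(2, 5, 1) = 1
n1.2 (Kira): min(6, 9, 3) = 3
n1.3 (Kira): min(8, 9, 5) = 5
n1 (Sara): max(1, 3, 5) = 5
n2.1 (Kira): min(5, 0) = 0
n2.2 (Kira): min(6, 9, 2, 4) = 2
n2.3 (Kira): min(1, 7) = 1
n2 (Sara): max(0, 2, 1) = 2
n0 (Kira): min(5, 2) = 2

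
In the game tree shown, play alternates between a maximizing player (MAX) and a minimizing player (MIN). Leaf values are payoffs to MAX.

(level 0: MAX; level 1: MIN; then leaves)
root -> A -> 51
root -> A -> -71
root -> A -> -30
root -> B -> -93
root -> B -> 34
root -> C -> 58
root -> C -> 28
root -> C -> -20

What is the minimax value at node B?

B (MIN): min(-93, 34) = -93

-93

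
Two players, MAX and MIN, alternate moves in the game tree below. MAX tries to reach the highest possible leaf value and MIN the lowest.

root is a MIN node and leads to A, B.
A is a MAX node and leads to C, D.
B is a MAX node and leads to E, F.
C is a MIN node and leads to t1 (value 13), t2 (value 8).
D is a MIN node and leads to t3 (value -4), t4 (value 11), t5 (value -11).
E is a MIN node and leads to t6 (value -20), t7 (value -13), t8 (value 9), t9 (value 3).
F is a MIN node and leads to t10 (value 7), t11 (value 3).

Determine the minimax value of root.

3

C (MIN): min(13, 8) = 8
D (MIN): min(-4, 11, -11) = -11
A (MAX): max(8, -11) = 8
E (MIN): min(-20, -13, 9, 3) = -20
F (MIN): min(7, 3) = 3
B (MAX): max(-20, 3) = 3
root (MIN): min(8, 3) = 3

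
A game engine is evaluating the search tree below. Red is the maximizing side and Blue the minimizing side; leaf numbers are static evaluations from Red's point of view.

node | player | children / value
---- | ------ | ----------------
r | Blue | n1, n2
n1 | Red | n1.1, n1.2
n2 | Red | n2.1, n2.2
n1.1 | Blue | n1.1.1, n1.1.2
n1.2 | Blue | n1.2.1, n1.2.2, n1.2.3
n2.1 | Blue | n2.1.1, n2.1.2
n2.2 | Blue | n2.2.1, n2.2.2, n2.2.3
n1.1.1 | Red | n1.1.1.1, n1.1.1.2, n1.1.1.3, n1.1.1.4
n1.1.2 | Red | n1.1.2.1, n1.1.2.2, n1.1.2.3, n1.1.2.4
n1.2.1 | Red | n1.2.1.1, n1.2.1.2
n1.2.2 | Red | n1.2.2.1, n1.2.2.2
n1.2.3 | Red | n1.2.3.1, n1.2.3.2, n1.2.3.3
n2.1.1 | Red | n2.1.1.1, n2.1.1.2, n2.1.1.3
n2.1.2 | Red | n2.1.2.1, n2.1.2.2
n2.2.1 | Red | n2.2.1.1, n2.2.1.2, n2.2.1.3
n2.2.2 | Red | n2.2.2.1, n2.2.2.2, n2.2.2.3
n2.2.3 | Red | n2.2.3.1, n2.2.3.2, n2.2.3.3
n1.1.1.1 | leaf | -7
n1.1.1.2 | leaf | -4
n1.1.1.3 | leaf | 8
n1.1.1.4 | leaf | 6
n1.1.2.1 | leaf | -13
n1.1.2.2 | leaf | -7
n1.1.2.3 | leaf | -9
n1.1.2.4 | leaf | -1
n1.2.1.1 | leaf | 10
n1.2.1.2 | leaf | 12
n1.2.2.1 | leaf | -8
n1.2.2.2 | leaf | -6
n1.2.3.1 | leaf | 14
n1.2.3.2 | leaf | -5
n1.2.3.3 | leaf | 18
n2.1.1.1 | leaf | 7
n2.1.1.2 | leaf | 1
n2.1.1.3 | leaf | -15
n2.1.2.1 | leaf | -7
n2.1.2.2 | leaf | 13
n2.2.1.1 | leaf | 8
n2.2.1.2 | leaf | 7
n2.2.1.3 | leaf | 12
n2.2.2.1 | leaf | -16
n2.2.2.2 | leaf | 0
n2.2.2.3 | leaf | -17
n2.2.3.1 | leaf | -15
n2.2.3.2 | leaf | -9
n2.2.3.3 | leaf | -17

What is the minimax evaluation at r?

n1.1.1 (Red): max(-7, -4, 8, 6) = 8
n1.1.2 (Red): max(-13, -7, -9, -1) = -1
n1.1 (Blue): min(8, -1) = -1
n1.2.1 (Red): max(10, 12) = 12
n1.2.2 (Red): max(-8, -6) = -6
n1.2.3 (Red): max(14, -5, 18) = 18
n1.2 (Blue): min(12, -6, 18) = -6
n1 (Red): max(-1, -6) = -1
n2.1.1 (Red): max(7, 1, -15) = 7
n2.1.2 (Red): max(-7, 13) = 13
n2.1 (Blue): min(7, 13) = 7
n2.2.1 (Red): max(8, 7, 12) = 12
n2.2.2 (Red): max(-16, 0, -17) = 0
n2.2.3 (Red): max(-15, -9, -17) = -9
n2.2 (Blue): min(12, 0, -9) = -9
n2 (Red): max(7, -9) = 7
r (Blue): min(-1, 7) = -1

-1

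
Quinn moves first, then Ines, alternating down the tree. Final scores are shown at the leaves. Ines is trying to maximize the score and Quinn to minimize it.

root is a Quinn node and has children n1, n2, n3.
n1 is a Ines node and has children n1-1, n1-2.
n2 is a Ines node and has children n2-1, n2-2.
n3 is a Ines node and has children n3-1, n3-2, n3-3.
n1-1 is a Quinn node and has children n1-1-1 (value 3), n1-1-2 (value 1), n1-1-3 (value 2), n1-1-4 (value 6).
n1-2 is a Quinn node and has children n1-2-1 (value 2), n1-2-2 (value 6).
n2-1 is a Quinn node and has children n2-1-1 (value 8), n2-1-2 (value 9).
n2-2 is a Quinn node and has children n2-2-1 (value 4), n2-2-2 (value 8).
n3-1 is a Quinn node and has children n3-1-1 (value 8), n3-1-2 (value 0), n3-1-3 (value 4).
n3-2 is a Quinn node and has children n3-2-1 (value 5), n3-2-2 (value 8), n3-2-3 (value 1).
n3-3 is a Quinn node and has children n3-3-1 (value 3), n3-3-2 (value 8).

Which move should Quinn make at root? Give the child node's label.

n1-1 (Quinn): min(3, 1, 2, 6) = 1
n1-2 (Quinn): min(2, 6) = 2
n1 (Ines): max(1, 2) = 2
n2-1 (Quinn): min(8, 9) = 8
n2-2 (Quinn): min(4, 8) = 4
n2 (Ines): max(8, 4) = 8
n3-1 (Quinn): min(8, 0, 4) = 0
n3-2 (Quinn): min(5, 8, 1) = 1
n3-3 (Quinn): min(3, 8) = 3
n3 (Ines): max(0, 1, 3) = 3
root (Quinn): min(2, 8, 3) = 2
Quinn at root wants the lowest of {n1=2, n2=8, n3=3}, so chooses n1.

n1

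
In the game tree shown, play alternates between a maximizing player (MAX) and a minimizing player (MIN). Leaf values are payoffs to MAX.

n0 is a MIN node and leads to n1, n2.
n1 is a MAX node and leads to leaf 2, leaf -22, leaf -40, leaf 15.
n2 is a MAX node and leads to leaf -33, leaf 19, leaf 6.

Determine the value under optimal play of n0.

15

n1 (MAX): max(2, -22, -40, 15) = 15
n2 (MAX): max(-33, 19, 6) = 19
n0 (MIN): min(15, 19) = 15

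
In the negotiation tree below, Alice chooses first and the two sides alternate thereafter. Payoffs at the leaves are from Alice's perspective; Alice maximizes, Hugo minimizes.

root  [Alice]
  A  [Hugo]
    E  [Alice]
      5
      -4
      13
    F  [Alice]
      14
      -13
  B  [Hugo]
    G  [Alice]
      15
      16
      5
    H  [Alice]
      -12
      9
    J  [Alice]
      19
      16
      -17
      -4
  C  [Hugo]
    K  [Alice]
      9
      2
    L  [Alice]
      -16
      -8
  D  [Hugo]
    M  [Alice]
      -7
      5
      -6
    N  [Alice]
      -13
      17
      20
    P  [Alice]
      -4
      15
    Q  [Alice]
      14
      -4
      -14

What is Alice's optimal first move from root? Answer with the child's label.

A

E (Alice): max(5, -4, 13) = 13
F (Alice): max(14, -13) = 14
A (Hugo): min(13, 14) = 13
G (Alice): max(15, 16, 5) = 16
H (Alice): max(-12, 9) = 9
J (Alice): max(19, 16, -17, -4) = 19
B (Hugo): min(16, 9, 19) = 9
K (Alice): max(9, 2) = 9
L (Alice): max(-16, -8) = -8
C (Hugo): min(9, -8) = -8
M (Alice): max(-7, 5, -6) = 5
N (Alice): max(-13, 17, 20) = 20
P (Alice): max(-4, 15) = 15
Q (Alice): max(14, -4, -14) = 14
D (Hugo): min(5, 20, 15, 14) = 5
root (Alice): max(13, 9, -8, 5) = 13
Alice at root wants the highest of {A=13, B=9, C=-8, D=5}, so chooses A.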